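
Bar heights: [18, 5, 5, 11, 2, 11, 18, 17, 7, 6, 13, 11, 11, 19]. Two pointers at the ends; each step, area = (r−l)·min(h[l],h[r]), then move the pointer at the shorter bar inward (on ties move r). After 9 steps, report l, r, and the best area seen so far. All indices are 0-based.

l=9, r=13, best area=234

[0,13] min(18,19)*13=234 best=234 * → l++
[1,13] min(5,19)*12=60 best=234 → l++
[2,13] min(5,19)*11=55 best=234 → l++
[3,13] min(11,19)*10=110 best=234 → l++
[4,13] min(2,19)*9=18 best=234 → l++
[5,13] min(11,19)*8=88 best=234 → l++
[6,13] min(18,19)*7=126 best=234 → l++
[7,13] min(17,19)*6=102 best=234 → l++
[8,13] min(7,19)*5=35 best=234 → l++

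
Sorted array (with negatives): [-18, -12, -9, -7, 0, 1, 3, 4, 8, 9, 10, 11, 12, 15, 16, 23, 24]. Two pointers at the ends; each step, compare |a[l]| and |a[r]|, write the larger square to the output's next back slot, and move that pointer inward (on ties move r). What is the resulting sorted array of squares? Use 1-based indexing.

[0, 1, 9, 16, 49, 64, 81, 81, 100, 121, 144, 144, 225, 256, 324, 529, 576]

[1,17] |-18|<=|24| out[17]=576 → r--
[1,16] |-18|<=|23| out[16]=529 → r--
[1,15] |-18|>|16| out[15]=324 → l++
[2,15] |-12|<=|16| out[14]=256 → r--
[2,14] |-12|<=|15| out[13]=225 → r--
[2,13] |-12|<=|12| out[12]=144 → r--
[2,12] |-12|>|11| out[11]=144 → l++
[3,12] |-9|<=|11| out[10]=121 → r--
[3,11] |-9|<=|10| out[9]=100 → r--
[3,10] |-9|<=|9| out[8]=81 → r--
[3,9] |-9|>|8| out[7]=81 → l++
[4,9] |-7|<=|8| out[6]=64 → r--
[4,8] |-7|>|4| out[5]=49 → l++
[5,8] |0|<=|4| out[4]=16 → r--
[5,7] |0|<=|3| out[3]=9 → r--
[5,6] |0|<=|1| out[2]=1 → r--
[5,5] |0|<=|0| out[1]=0 → r--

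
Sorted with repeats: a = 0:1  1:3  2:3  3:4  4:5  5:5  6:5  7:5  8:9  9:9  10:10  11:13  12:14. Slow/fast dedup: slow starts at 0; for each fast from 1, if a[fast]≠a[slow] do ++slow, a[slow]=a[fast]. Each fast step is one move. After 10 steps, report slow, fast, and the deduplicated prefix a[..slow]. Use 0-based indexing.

slow=0 fast=1: a[fast]=3≠a[slow]=1 write a[1]=3, slow++,fast++
slow=1 fast=2: a[fast]=3=a[slow] dup, fast++
slow=1 fast=3: a[fast]=4≠a[slow]=3 write a[2]=4, slow++,fast++
slow=2 fast=4: a[fast]=5≠a[slow]=4 write a[3]=5, slow++,fast++
slow=3 fast=5: a[fast]=5=a[slow] dup, fast++
slow=3 fast=6: a[fast]=5=a[slow] dup, fast++
slow=3 fast=7: a[fast]=5=a[slow] dup, fast++
slow=3 fast=8: a[fast]=9≠a[slow]=5 write a[4]=9, slow++,fast++
slow=4 fast=9: a[fast]=9=a[slow] dup, fast++
slow=4 fast=10: a[fast]=10≠a[slow]=9 write a[5]=10, slow++,fast++

slow=5, fast=11, prefix=[1, 3, 4, 5, 9, 10]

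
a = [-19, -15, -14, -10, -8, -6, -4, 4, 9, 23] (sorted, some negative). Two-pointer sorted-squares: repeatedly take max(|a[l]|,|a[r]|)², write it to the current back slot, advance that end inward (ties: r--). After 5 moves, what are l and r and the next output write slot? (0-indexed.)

l=0 r=9: |-19|<=|23| out[9]=529, r--
l=0 r=8: |-19|>|9| out[8]=361, l++
l=1 r=8: |-15|>|9| out[7]=225, l++
l=2 r=8: |-14|>|9| out[6]=196, l++
l=3 r=8: |-10|>|9| out[5]=100, l++

l=4, r=8, next write slot=4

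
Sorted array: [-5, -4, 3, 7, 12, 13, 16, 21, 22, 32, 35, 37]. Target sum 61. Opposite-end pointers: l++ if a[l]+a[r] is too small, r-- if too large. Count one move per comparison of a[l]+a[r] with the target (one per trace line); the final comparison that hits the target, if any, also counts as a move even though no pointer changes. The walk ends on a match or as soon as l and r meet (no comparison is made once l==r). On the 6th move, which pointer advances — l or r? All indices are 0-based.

l=0 r=11: -5+37=32 <61, l++
l=1 r=11: -4+37=33 <61, l++
l=2 r=11: 3+37=40 <61, l++
l=3 r=11: 7+37=44 <61, l++
l=4 r=11: 12+37=49 <61, l++
l=5 r=11: 13+37=50 <61, l++

l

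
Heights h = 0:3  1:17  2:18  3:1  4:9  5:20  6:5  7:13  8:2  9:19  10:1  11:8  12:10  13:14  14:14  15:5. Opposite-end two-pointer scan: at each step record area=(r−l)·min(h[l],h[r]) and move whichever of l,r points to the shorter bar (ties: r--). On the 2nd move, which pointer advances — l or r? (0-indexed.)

l=0 r=15: min(3,5)*15=45 best=45 *, l++
l=1 r=15: min(17,5)*14=70 best=70 *, r--

r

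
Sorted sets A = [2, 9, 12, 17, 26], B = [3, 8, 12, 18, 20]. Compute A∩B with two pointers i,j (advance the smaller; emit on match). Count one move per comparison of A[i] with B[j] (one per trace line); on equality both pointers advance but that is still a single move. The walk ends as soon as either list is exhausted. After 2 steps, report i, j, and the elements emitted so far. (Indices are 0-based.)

[i=0,j=0] 2<3 → i++
[i=1,j=0] 9>3 → j++

i=1, j=1, emitted=[]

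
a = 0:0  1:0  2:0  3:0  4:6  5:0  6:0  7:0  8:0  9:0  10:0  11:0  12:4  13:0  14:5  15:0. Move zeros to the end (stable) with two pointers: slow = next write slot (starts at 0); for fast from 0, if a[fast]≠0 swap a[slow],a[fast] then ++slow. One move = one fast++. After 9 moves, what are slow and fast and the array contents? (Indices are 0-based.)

slow=1, fast=9, a=[6, 0, 0, 0, 0, 0, 0, 0, 0, 0, 0, 0, 4, 0, 5, 0]

slow=0 fast=0: a[fast]=0, fast++
slow=0 fast=1: a[fast]=0, fast++
slow=0 fast=2: a[fast]=0, fast++
slow=0 fast=3: a[fast]=0, fast++
slow=0 fast=4: a[fast]=6≠0 swap→a[0]=6, slow++,fast++
slow=1 fast=5: a[fast]=0, fast++
slow=1 fast=6: a[fast]=0, fast++
slow=1 fast=7: a[fast]=0, fast++
slow=1 fast=8: a[fast]=0, fast++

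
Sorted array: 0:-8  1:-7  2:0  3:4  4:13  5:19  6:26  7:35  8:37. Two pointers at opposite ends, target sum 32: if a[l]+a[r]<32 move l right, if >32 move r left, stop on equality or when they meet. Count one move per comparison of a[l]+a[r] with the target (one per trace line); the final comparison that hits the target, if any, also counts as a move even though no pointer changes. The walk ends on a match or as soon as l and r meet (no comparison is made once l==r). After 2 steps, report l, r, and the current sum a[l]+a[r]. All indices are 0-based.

l=2, r=8, sum=37

l=0 r=8: -8+37=29 <32, l++
l=1 r=8: -7+37=30 <32, l++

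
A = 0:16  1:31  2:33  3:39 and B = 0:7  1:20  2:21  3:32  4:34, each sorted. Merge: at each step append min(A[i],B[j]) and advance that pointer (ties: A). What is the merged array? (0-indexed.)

[i=0,j=0] A[i]=16>B[j]=7 take 7 → j++
[i=0,j=1] A[i]=16<=B[j]=20 take 16 → i++
[i=1,j=1] A[i]=31>B[j]=20 take 20 → j++
[i=1,j=2] A[i]=31>B[j]=21 take 21 → j++
[i=1,j=3] A[i]=31<=B[j]=32 take 31 → i++
[i=2,j=3] A[i]=33>B[j]=32 take 32 → j++
[i=2,j=4] A[i]=33<=B[j]=34 take 33 → i++
[i=3,j=4] A[i]=39>B[j]=34 take 34 → j++
[i=3,j=5] B done, take A[i]=39 → i++

[7, 16, 20, 21, 31, 32, 33, 34, 39]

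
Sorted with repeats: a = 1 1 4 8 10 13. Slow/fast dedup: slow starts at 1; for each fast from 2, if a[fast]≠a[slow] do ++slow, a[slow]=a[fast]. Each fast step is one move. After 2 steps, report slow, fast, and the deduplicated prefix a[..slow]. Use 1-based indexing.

slow=2, fast=4, prefix=[1, 4]

slow=1 fast=2: a[fast]=1=a[slow] dup, fast++
slow=1 fast=3: a[fast]=4≠a[slow]=1 write a[2]=4, slow++,fast++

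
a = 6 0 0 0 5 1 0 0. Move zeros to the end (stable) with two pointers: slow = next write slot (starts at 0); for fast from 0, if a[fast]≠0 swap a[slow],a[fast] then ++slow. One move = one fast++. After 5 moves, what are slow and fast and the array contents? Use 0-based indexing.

slow=2, fast=5, a=[6, 5, 0, 0, 0, 1, 0, 0]

(s=0,f=0) a[fast]=6≠0 swap→a[0]=6 → slow++,fast++
(s=1,f=1) a[fast]=0 → fast++
(s=1,f=2) a[fast]=0 → fast++
(s=1,f=3) a[fast]=0 → fast++
(s=1,f=4) a[fast]=5≠0 swap→a[1]=5 → slow++,fast++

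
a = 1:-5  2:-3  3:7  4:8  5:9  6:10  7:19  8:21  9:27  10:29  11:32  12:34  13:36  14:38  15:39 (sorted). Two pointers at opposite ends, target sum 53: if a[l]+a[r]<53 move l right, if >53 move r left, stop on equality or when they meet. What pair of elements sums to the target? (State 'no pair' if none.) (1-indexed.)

[1,15] -5+39=34 <53 → l++
[2,15] -3+39=36 <53 → l++
[3,15] 7+39=46 <53 → l++
[4,15] 8+39=47 <53 → l++
[5,15] 9+39=48 <53 → l++
[6,15] 10+39=49 <53 → l++
[7,15] 19+39=58 >53 → r--
[7,14] 19+38=57 >53 → r--
[7,13] 19+36=55 >53 → r--
[7,12] 19+34=53 → found

(19, 34)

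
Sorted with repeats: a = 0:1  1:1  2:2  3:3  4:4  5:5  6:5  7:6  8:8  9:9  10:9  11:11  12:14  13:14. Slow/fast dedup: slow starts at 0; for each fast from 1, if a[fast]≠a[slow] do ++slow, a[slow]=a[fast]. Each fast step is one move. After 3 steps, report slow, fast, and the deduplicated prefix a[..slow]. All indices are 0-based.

slow=2, fast=4, prefix=[1, 2, 3]

slow=0 fast=1: a[fast]=1=a[slow] dup, fast++
slow=0 fast=2: a[fast]=2≠a[slow]=1 write a[1]=2, slow++,fast++
slow=1 fast=3: a[fast]=3≠a[slow]=2 write a[2]=3, slow++,fast++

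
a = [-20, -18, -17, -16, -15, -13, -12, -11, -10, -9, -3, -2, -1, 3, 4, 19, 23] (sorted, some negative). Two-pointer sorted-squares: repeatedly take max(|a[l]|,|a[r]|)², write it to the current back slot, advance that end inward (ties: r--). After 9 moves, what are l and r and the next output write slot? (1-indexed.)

l=8, r=15, next write slot=8

[1,17] |-20|<=|23| out[17]=529 → r--
[1,16] |-20|>|19| out[16]=400 → l++
[2,16] |-18|<=|19| out[15]=361 → r--
[2,15] |-18|>|4| out[14]=324 → l++
[3,15] |-17|>|4| out[13]=289 → l++
[4,15] |-16|>|4| out[12]=256 → l++
[5,15] |-15|>|4| out[11]=225 → l++
[6,15] |-13|>|4| out[10]=169 → l++
[7,15] |-12|>|4| out[9]=144 → l++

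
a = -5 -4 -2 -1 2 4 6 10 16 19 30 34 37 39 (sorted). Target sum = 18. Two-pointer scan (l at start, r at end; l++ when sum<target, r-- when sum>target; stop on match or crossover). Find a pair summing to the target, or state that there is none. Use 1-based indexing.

(-1, 19)

l=1 r=14: -5+39=34 >18, r--
l=1 r=13: -5+37=32 >18, r--
l=1 r=12: -5+34=29 >18, r--
l=1 r=11: -5+30=25 >18, r--
l=1 r=10: -5+19=14 <18, l++
l=2 r=10: -4+19=15 <18, l++
l=3 r=10: -2+19=17 <18, l++
l=4 r=10: -1+19=18, found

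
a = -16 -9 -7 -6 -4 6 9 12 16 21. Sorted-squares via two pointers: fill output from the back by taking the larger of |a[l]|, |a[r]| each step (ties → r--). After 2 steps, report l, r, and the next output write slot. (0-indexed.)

[0,9] |-16|<=|21| out[9]=441 → r--
[0,8] |-16|<=|16| out[8]=256 → r--

l=0, r=7, next write slot=7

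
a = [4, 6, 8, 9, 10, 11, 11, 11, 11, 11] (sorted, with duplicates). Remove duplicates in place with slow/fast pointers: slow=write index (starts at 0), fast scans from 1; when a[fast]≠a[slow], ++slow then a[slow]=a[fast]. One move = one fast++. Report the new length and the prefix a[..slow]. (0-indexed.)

length 6; prefix = [4, 6, 8, 9, 10, 11]

(s=0,f=1) a[fast]=6≠a[slow]=4 write a[1]=6 → slow++,fast++
(s=1,f=2) a[fast]=8≠a[slow]=6 write a[2]=8 → slow++,fast++
(s=2,f=3) a[fast]=9≠a[slow]=8 write a[3]=9 → slow++,fast++
(s=3,f=4) a[fast]=10≠a[slow]=9 write a[4]=10 → slow++,fast++
(s=4,f=5) a[fast]=11≠a[slow]=10 write a[5]=11 → slow++,fast++
(s=5,f=6) a[fast]=11=a[slow] dup → fast++
(s=5,f=7) a[fast]=11=a[slow] dup → fast++
(s=5,f=8) a[fast]=11=a[slow] dup → fast++
(s=5,f=9) a[fast]=11=a[slow] dup → fast++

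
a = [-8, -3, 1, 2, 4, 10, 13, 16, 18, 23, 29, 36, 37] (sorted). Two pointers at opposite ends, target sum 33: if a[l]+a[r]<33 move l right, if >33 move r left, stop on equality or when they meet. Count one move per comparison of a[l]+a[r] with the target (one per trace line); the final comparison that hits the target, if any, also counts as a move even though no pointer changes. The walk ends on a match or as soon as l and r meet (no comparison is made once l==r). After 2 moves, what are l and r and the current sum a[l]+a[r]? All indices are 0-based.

l=0 r=12: -8+37=29 <33, l++
l=1 r=12: -3+37=34 >33, r--

l=1, r=11, sum=33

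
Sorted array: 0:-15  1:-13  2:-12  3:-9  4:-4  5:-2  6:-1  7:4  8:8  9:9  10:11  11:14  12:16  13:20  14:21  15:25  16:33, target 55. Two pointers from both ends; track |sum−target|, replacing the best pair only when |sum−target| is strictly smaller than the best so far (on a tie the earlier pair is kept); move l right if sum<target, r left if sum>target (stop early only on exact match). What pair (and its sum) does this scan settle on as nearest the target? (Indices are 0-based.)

[0,16] -15+33=18 d=37 * → l++
[1,16] -13+33=20 d=35 * → l++
[2,16] -12+33=21 d=34 * → l++
[3,16] -9+33=24 d=31 * → l++
[4,16] -4+33=29 d=26 * → l++
[5,16] -2+33=31 d=24 * → l++
[6,16] -1+33=32 d=23 * → l++
[7,16] 4+33=37 d=18 * → l++
[8,16] 8+33=41 d=14 * → l++
[9,16] 9+33=42 d=13 * → l++
[10,16] 11+33=44 d=11 * → l++
[11,16] 14+33=47 d=8 * → l++
[12,16] 16+33=49 d=6 * → l++
[13,16] 20+33=53 d=2 * → l++
[14,16] 21+33=54 d=1 * → l++
[15,16] 25+33=58 d=3 → r--

pair (21, 33) with sum 54 (|Δ|=1)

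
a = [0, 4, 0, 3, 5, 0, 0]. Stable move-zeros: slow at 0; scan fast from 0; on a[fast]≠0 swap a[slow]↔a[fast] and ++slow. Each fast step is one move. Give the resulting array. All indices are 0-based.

[4, 3, 5, 0, 0, 0, 0]

(s=0,f=0) a[fast]=0 → fast++
(s=0,f=1) a[fast]=4≠0 swap→a[0]=4 → slow++,fast++
(s=1,f=2) a[fast]=0 → fast++
(s=1,f=3) a[fast]=3≠0 swap→a[1]=3 → slow++,fast++
(s=2,f=4) a[fast]=5≠0 swap→a[2]=5 → slow++,fast++
(s=3,f=5) a[fast]=0 → fast++
(s=3,f=6) a[fast]=0 → fast++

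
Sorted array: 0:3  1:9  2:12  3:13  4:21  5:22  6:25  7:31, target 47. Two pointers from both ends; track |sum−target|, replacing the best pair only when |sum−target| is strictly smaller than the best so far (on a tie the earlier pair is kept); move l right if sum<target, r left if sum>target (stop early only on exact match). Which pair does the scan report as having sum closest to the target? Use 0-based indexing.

pair (22, 25) with sum 47 (|Δ|=0)

[0,7] 3+31=34 d=13 * → l++
[1,7] 9+31=40 d=7 * → l++
[2,7] 12+31=43 d=4 * → l++
[3,7] 13+31=44 d=3 * → l++
[4,7] 21+31=52 d=5 → r--
[4,6] 21+25=46 d=1 * → l++
[5,6] 22+25=47 d=0 * → stop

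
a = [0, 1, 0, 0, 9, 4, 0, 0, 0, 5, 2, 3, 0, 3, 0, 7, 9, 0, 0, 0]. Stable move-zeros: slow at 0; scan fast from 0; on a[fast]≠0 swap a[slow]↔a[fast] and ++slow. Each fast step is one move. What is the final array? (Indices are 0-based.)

[1, 9, 4, 5, 2, 3, 3, 7, 9, 0, 0, 0, 0, 0, 0, 0, 0, 0, 0, 0]

(s=0,f=0) a[fast]=0 → fast++
(s=0,f=1) a[fast]=1≠0 swap→a[0]=1 → slow++,fast++
(s=1,f=2) a[fast]=0 → fast++
(s=1,f=3) a[fast]=0 → fast++
(s=1,f=4) a[fast]=9≠0 swap→a[1]=9 → slow++,fast++
(s=2,f=5) a[fast]=4≠0 swap→a[2]=4 → slow++,fast++
(s=3,f=6) a[fast]=0 → fast++
(s=3,f=7) a[fast]=0 → fast++
(s=3,f=8) a[fast]=0 → fast++
(s=3,f=9) a[fast]=5≠0 swap→a[3]=5 → slow++,fast++
(s=4,f=10) a[fast]=2≠0 swap→a[4]=2 → slow++,fast++
(s=5,f=11) a[fast]=3≠0 swap→a[5]=3 → slow++,fast++
(s=6,f=12) a[fast]=0 → fast++
(s=6,f=13) a[fast]=3≠0 swap→a[6]=3 → slow++,fast++
(s=7,f=14) a[fast]=0 → fast++
(s=7,f=15) a[fast]=7≠0 swap→a[7]=7 → slow++,fast++
(s=8,f=16) a[fast]=9≠0 swap→a[8]=9 → slow++,fast++
(s=9,f=17) a[fast]=0 → fast++
(s=9,f=18) a[fast]=0 → fast++
(s=9,f=19) a[fast]=0 → fast++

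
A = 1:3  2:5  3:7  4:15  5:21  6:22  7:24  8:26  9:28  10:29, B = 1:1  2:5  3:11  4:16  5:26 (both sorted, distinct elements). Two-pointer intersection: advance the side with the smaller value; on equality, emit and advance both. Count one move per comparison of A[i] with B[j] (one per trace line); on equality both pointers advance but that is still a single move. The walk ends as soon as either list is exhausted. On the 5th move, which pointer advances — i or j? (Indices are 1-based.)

j

i=1 j=1: 3>1, j++
i=1 j=2: 3<5, i++
i=2 j=2: 5==5 emit, i++,j++
i=3 j=3: 7<11, i++
i=4 j=3: 15>11, j++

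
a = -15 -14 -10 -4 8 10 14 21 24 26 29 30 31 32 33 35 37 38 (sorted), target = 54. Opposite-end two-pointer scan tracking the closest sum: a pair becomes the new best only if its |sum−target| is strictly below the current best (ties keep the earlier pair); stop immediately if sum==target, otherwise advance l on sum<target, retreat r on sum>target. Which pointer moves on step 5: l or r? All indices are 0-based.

[0,17] -15+38=23 d=31 * → l++
[1,17] -14+38=24 d=30 * → l++
[2,17] -10+38=28 d=26 * → l++
[3,17] -4+38=34 d=20 * → l++
[4,17] 8+38=46 d=8 * → l++

l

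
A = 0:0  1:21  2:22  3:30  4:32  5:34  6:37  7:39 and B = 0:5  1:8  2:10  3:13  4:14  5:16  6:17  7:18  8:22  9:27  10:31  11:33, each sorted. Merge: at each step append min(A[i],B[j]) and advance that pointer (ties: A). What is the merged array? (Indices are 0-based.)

[0, 5, 8, 10, 13, 14, 16, 17, 18, 21, 22, 22, 27, 30, 31, 32, 33, 34, 37, 39]

i=0 j=0: A[i]=0<=B[j]=5 take 0, i++
i=1 j=0: A[i]=21>B[j]=5 take 5, j++
i=1 j=1: A[i]=21>B[j]=8 take 8, j++
i=1 j=2: A[i]=21>B[j]=10 take 10, j++
i=1 j=3: A[i]=21>B[j]=13 take 13, j++
i=1 j=4: A[i]=21>B[j]=14 take 14, j++
i=1 j=5: A[i]=21>B[j]=16 take 16, j++
i=1 j=6: A[i]=21>B[j]=17 take 17, j++
i=1 j=7: A[i]=21>B[j]=18 take 18, j++
i=1 j=8: A[i]=21<=B[j]=22 take 21, i++
i=2 j=8: A[i]=22<=B[j]=22 take 22, i++
i=3 j=8: A[i]=30>B[j]=22 take 22, j++
i=3 j=9: A[i]=30>B[j]=27 take 27, j++
i=3 j=10: A[i]=30<=B[j]=31 take 30, i++
i=4 j=10: A[i]=32>B[j]=31 take 31, j++
i=4 j=11: A[i]=32<=B[j]=33 take 32, i++
i=5 j=11: A[i]=34>B[j]=33 take 33, j++
i=5 j=12: B done, take A[i]=34, i++
i=6 j=12: B done, take A[i]=37, i++
i=7 j=12: B done, take A[i]=39, i++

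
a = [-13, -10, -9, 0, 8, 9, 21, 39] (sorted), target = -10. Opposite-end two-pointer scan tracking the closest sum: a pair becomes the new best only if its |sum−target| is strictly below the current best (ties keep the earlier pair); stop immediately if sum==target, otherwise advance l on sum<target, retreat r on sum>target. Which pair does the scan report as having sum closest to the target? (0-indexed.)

pair (-10, 0) with sum -10 (|Δ|=0)

l=0 r=7: -13+39=26 d=36 *, r--
l=0 r=6: -13+21=8 d=18 *, r--
l=0 r=5: -13+9=-4 d=6 *, r--
l=0 r=4: -13+8=-5 d=5 *, r--
l=0 r=3: -13+0=-13 d=3 *, l++
l=1 r=3: -10+0=-10 d=0 *, stop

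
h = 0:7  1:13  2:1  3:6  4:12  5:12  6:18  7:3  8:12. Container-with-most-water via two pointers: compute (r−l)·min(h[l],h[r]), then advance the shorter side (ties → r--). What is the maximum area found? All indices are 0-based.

max area = 84

l=0 r=8: min(7,12)*8=56 best=56 *, l++
l=1 r=8: min(13,12)*7=84 best=84 *, r--
l=1 r=7: min(13,3)*6=18 best=84, r--
l=1 r=6: min(13,18)*5=65 best=84, l++
l=2 r=6: min(1,18)*4=4 best=84, l++
l=3 r=6: min(6,18)*3=18 best=84, l++
l=4 r=6: min(12,18)*2=24 best=84, l++
l=5 r=6: min(12,18)*1=12 best=84, l++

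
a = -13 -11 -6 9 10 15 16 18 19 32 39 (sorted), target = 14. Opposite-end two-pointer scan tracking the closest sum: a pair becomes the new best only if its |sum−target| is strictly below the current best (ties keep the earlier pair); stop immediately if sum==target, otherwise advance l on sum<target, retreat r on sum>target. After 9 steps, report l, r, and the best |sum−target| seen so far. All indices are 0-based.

l=3, r=4, best |Δ|=1

l=0 r=10: -13+39=26 d=12 *, r--
l=0 r=9: -13+32=19 d=5 *, r--
l=0 r=8: -13+19=6 d=8, l++
l=1 r=8: -11+19=8 d=6, l++
l=2 r=8: -6+19=13 d=1 *, l++
l=3 r=8: 9+19=28 d=14, r--
l=3 r=7: 9+18=27 d=13, r--
l=3 r=6: 9+16=25 d=11, r--
l=3 r=5: 9+15=24 d=10, r--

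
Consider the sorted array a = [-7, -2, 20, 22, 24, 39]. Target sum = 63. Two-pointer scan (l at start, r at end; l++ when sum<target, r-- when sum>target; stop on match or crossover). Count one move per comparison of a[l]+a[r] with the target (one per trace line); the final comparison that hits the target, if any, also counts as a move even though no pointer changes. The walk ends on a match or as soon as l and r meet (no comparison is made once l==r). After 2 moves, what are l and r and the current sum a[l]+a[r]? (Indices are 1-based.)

[1,6] -7+39=32 <63 → l++
[2,6] -2+39=37 <63 → l++

l=3, r=6, sum=59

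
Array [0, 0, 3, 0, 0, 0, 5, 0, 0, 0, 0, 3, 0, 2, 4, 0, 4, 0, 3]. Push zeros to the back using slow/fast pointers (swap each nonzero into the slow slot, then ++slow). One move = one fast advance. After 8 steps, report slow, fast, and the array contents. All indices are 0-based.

(s=0,f=0) a[fast]=0 → fast++
(s=0,f=1) a[fast]=0 → fast++
(s=0,f=2) a[fast]=3≠0 swap→a[0]=3 → slow++,fast++
(s=1,f=3) a[fast]=0 → fast++
(s=1,f=4) a[fast]=0 → fast++
(s=1,f=5) a[fast]=0 → fast++
(s=1,f=6) a[fast]=5≠0 swap→a[1]=5 → slow++,fast++
(s=2,f=7) a[fast]=0 → fast++

slow=2, fast=8, a=[3, 5, 0, 0, 0, 0, 0, 0, 0, 0, 0, 3, 0, 2, 4, 0, 4, 0, 3]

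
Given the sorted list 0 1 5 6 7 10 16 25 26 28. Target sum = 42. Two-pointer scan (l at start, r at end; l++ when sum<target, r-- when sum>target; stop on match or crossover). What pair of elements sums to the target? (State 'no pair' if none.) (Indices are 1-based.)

(16, 26)

l=1 r=10: 0+28=28 <42, l++
l=2 r=10: 1+28=29 <42, l++
l=3 r=10: 5+28=33 <42, l++
l=4 r=10: 6+28=34 <42, l++
l=5 r=10: 7+28=35 <42, l++
l=6 r=10: 10+28=38 <42, l++
l=7 r=10: 16+28=44 >42, r--
l=7 r=9: 16+26=42, found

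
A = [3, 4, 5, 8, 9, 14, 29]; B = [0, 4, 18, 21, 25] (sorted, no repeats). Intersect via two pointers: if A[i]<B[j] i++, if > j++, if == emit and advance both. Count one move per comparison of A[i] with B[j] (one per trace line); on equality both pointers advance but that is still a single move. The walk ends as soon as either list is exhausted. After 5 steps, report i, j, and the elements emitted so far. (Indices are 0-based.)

[i=0,j=0] 3>0 → j++
[i=0,j=1] 3<4 → i++
[i=1,j=1] 4==4 emit → i++,j++
[i=2,j=2] 5<18 → i++
[i=3,j=2] 8<18 → i++

i=4, j=2, emitted=[4]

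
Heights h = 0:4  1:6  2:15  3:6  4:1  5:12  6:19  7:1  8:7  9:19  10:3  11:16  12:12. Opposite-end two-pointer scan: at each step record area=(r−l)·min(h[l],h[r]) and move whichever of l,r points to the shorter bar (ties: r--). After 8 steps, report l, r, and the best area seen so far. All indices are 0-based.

l=6, r=10, best area=135

[0,12] min(4,12)*12=48 best=48 * → l++
[1,12] min(6,12)*11=66 best=66 * → l++
[2,12] min(15,12)*10=120 best=120 * → r--
[2,11] min(15,16)*9=135 best=135 * → l++
[3,11] min(6,16)*8=48 best=135 → l++
[4,11] min(1,16)*7=7 best=135 → l++
[5,11] min(12,16)*6=72 best=135 → l++
[6,11] min(19,16)*5=80 best=135 → r--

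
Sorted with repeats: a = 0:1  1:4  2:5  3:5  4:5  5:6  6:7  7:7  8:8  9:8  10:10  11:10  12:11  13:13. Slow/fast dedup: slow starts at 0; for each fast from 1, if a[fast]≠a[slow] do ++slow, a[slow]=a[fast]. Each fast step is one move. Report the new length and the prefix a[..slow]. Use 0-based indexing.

length 9; prefix = [1, 4, 5, 6, 7, 8, 10, 11, 13]

(s=0,f=1) a[fast]=4≠a[slow]=1 write a[1]=4 → slow++,fast++
(s=1,f=2) a[fast]=5≠a[slow]=4 write a[2]=5 → slow++,fast++
(s=2,f=3) a[fast]=5=a[slow] dup → fast++
(s=2,f=4) a[fast]=5=a[slow] dup → fast++
(s=2,f=5) a[fast]=6≠a[slow]=5 write a[3]=6 → slow++,fast++
(s=3,f=6) a[fast]=7≠a[slow]=6 write a[4]=7 → slow++,fast++
(s=4,f=7) a[fast]=7=a[slow] dup → fast++
(s=4,f=8) a[fast]=8≠a[slow]=7 write a[5]=8 → slow++,fast++
(s=5,f=9) a[fast]=8=a[slow] dup → fast++
(s=5,f=10) a[fast]=10≠a[slow]=8 write a[6]=10 → slow++,fast++
(s=6,f=11) a[fast]=10=a[slow] dup → fast++
(s=6,f=12) a[fast]=11≠a[slow]=10 write a[7]=11 → slow++,fast++
(s=7,f=13) a[fast]=13≠a[slow]=11 write a[8]=13 → slow++,fast++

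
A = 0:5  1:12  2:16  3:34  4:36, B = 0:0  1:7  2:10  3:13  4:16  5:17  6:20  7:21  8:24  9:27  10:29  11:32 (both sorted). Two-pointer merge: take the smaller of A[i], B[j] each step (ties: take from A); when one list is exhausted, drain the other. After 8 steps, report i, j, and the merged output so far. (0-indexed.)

i=0 j=0: A[i]=5>B[j]=0 take 0, j++
i=0 j=1: A[i]=5<=B[j]=7 take 5, i++
i=1 j=1: A[i]=12>B[j]=7 take 7, j++
i=1 j=2: A[i]=12>B[j]=10 take 10, j++
i=1 j=3: A[i]=12<=B[j]=13 take 12, i++
i=2 j=3: A[i]=16>B[j]=13 take 13, j++
i=2 j=4: A[i]=16<=B[j]=16 take 16, i++
i=3 j=4: A[i]=34>B[j]=16 take 16, j++

i=3, j=5, merged so far=[0, 5, 7, 10, 12, 13, 16, 16]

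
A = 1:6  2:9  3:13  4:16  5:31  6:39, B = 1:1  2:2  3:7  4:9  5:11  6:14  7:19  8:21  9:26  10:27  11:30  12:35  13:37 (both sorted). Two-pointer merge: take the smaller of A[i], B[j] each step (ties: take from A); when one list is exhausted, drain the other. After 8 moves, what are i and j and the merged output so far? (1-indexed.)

i=4, j=6, merged so far=[1, 2, 6, 7, 9, 9, 11, 13]

i=1 j=1: A[i]=6>B[j]=1 take 1, j++
i=1 j=2: A[i]=6>B[j]=2 take 2, j++
i=1 j=3: A[i]=6<=B[j]=7 take 6, i++
i=2 j=3: A[i]=9>B[j]=7 take 7, j++
i=2 j=4: A[i]=9<=B[j]=9 take 9, i++
i=3 j=4: A[i]=13>B[j]=9 take 9, j++
i=3 j=5: A[i]=13>B[j]=11 take 11, j++
i=3 j=6: A[i]=13<=B[j]=14 take 13, i++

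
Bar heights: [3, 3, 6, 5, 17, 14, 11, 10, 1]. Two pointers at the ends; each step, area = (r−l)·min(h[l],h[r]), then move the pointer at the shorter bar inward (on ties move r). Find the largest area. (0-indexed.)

max area = 30

l=0 r=8: min(3,1)*8=8 best=8 *, r--
l=0 r=7: min(3,10)*7=21 best=21 *, l++
l=1 r=7: min(3,10)*6=18 best=21, l++
l=2 r=7: min(6,10)*5=30 best=30 *, l++
l=3 r=7: min(5,10)*4=20 best=30, l++
l=4 r=7: min(17,10)*3=30 best=30, r--
l=4 r=6: min(17,11)*2=22 best=30, r--
l=4 r=5: min(17,14)*1=14 best=30, r--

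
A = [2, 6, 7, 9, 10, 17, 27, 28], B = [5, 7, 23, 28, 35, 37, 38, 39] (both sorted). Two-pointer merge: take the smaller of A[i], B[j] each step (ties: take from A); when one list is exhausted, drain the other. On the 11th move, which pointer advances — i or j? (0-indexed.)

[i=0,j=0] A[i]=2<=B[j]=5 take 2 → i++
[i=1,j=0] A[i]=6>B[j]=5 take 5 → j++
[i=1,j=1] A[i]=6<=B[j]=7 take 6 → i++
[i=2,j=1] A[i]=7<=B[j]=7 take 7 → i++
[i=3,j=1] A[i]=9>B[j]=7 take 7 → j++
[i=3,j=2] A[i]=9<=B[j]=23 take 9 → i++
[i=4,j=2] A[i]=10<=B[j]=23 take 10 → i++
[i=5,j=2] A[i]=17<=B[j]=23 take 17 → i++
[i=6,j=2] A[i]=27>B[j]=23 take 23 → j++
[i=6,j=3] A[i]=27<=B[j]=28 take 27 → i++
[i=7,j=3] A[i]=28<=B[j]=28 take 28 → i++

i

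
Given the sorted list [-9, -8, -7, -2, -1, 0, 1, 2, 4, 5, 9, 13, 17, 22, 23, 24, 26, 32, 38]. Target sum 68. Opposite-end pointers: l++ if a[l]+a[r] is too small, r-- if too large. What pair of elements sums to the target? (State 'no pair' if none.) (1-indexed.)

no pair

[1,19] -9+38=29 <68 → l++
[2,19] -8+38=30 <68 → l++
[3,19] -7+38=31 <68 → l++
[4,19] -2+38=36 <68 → l++
[5,19] -1+38=37 <68 → l++
[6,19] 0+38=38 <68 → l++
[7,19] 1+38=39 <68 → l++
[8,19] 2+38=40 <68 → l++
[9,19] 4+38=42 <68 → l++
[10,19] 5+38=43 <68 → l++
[11,19] 9+38=47 <68 → l++
[12,19] 13+38=51 <68 → l++
[13,19] 17+38=55 <68 → l++
[14,19] 22+38=60 <68 → l++
[15,19] 23+38=61 <68 → l++
[16,19] 24+38=62 <68 → l++
[17,19] 26+38=64 <68 → l++
[18,19] 32+38=70 >68 → r--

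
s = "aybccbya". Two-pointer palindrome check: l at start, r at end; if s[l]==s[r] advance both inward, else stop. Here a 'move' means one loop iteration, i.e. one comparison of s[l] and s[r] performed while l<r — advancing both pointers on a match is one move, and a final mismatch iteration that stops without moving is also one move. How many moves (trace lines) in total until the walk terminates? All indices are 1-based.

4 moves

l=1 r=8: 'a'=='a', l++,r--
l=2 r=7: 'y'=='y', l++,r--
l=3 r=6: 'b'=='b', l++,r--
l=4 r=5: 'c'=='c', l++,r--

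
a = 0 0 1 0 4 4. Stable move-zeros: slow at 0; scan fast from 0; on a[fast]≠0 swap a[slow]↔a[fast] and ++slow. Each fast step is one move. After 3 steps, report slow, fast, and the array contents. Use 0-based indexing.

(s=0,f=0) a[fast]=0 → fast++
(s=0,f=1) a[fast]=0 → fast++
(s=0,f=2) a[fast]=1≠0 swap→a[0]=1 → slow++,fast++

slow=1, fast=3, a=[1, 0, 0, 0, 4, 4]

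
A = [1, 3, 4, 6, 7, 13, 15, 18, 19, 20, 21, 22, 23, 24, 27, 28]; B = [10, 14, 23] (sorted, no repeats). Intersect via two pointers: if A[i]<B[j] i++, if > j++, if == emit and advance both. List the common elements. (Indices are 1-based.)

i=1 j=1: 1<10, i++
i=2 j=1: 3<10, i++
i=3 j=1: 4<10, i++
i=4 j=1: 6<10, i++
i=5 j=1: 7<10, i++
i=6 j=1: 13>10, j++
i=6 j=2: 13<14, i++
i=7 j=2: 15>14, j++
i=7 j=3: 15<23, i++
i=8 j=3: 18<23, i++
i=9 j=3: 19<23, i++
i=10 j=3: 20<23, i++
i=11 j=3: 21<23, i++
i=12 j=3: 22<23, i++
i=13 j=3: 23==23 emit, i++,j++

intersection = [23]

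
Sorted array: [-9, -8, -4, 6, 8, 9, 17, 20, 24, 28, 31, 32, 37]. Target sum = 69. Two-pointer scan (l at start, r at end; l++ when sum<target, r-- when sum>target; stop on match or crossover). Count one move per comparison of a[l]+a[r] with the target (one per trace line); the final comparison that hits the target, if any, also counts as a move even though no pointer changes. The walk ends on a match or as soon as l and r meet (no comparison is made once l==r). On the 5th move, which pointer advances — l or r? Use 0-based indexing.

l

l=0 r=12: -9+37=28 <69, l++
l=1 r=12: -8+37=29 <69, l++
l=2 r=12: -4+37=33 <69, l++
l=3 r=12: 6+37=43 <69, l++
l=4 r=12: 8+37=45 <69, l++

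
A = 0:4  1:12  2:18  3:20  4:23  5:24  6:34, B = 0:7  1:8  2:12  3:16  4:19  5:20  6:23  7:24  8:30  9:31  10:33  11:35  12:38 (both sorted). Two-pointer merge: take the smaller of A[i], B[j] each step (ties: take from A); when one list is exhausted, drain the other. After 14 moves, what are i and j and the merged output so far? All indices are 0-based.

i=0 j=0: A[i]=4<=B[j]=7 take 4, i++
i=1 j=0: A[i]=12>B[j]=7 take 7, j++
i=1 j=1: A[i]=12>B[j]=8 take 8, j++
i=1 j=2: A[i]=12<=B[j]=12 take 12, i++
i=2 j=2: A[i]=18>B[j]=12 take 12, j++
i=2 j=3: A[i]=18>B[j]=16 take 16, j++
i=2 j=4: A[i]=18<=B[j]=19 take 18, i++
i=3 j=4: A[i]=20>B[j]=19 take 19, j++
i=3 j=5: A[i]=20<=B[j]=20 take 20, i++
i=4 j=5: A[i]=23>B[j]=20 take 20, j++
i=4 j=6: A[i]=23<=B[j]=23 take 23, i++
i=5 j=6: A[i]=24>B[j]=23 take 23, j++
i=5 j=7: A[i]=24<=B[j]=24 take 24, i++
i=6 j=7: A[i]=34>B[j]=24 take 24, j++

i=6, j=8, merged so far=[4, 7, 8, 12, 12, 16, 18, 19, 20, 20, 23, 23, 24, 24]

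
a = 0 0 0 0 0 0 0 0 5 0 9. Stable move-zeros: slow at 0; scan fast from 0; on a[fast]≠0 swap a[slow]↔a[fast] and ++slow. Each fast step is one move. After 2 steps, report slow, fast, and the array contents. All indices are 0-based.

(s=0,f=0) a[fast]=0 → fast++
(s=0,f=1) a[fast]=0 → fast++

slow=0, fast=2, a=[0, 0, 0, 0, 0, 0, 0, 0, 5, 0, 9]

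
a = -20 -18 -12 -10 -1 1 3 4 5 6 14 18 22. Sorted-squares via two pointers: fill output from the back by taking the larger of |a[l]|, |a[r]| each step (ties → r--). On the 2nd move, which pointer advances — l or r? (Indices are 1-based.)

[1,13] |-20|<=|22| out[13]=484 → r--
[1,12] |-20|>|18| out[12]=400 → l++

l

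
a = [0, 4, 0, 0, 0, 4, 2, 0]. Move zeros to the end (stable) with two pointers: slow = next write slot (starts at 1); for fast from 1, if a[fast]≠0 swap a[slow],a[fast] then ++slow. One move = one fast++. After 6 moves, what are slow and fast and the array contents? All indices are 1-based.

(s=1,f=1) a[fast]=0 → fast++
(s=1,f=2) a[fast]=4≠0 swap→a[1]=4 → slow++,fast++
(s=2,f=3) a[fast]=0 → fast++
(s=2,f=4) a[fast]=0 → fast++
(s=2,f=5) a[fast]=0 → fast++
(s=2,f=6) a[fast]=4≠0 swap→a[2]=4 → slow++,fast++

slow=3, fast=7, a=[4, 4, 0, 0, 0, 0, 2, 0]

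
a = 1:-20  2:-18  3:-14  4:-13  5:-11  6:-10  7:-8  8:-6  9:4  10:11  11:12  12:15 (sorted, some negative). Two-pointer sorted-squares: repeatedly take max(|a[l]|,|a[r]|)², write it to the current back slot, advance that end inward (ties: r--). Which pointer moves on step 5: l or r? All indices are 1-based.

l

[1,12] |-20|>|15| out[12]=400 → l++
[2,12] |-18|>|15| out[11]=324 → l++
[3,12] |-14|<=|15| out[10]=225 → r--
[3,11] |-14|>|12| out[9]=196 → l++
[4,11] |-13|>|12| out[8]=169 → l++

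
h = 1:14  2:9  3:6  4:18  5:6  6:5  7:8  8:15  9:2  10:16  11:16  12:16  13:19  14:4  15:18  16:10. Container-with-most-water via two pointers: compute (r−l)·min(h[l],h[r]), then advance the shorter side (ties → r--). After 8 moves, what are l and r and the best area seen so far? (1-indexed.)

l=1 r=16: min(14,10)*15=150 best=150 *, r--
l=1 r=15: min(14,18)*14=196 best=196 *, l++
l=2 r=15: min(9,18)*13=117 best=196, l++
l=3 r=15: min(6,18)*12=72 best=196, l++
l=4 r=15: min(18,18)*11=198 best=198 *, r--
l=4 r=14: min(18,4)*10=40 best=198, r--
l=4 r=13: min(18,19)*9=162 best=198, l++
l=5 r=13: min(6,19)*8=48 best=198, l++

l=6, r=13, best area=198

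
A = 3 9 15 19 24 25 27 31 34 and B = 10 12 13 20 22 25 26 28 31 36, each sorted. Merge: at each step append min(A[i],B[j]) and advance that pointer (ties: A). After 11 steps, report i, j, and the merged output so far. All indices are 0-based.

i=0 j=0: A[i]=3<=B[j]=10 take 3, i++
i=1 j=0: A[i]=9<=B[j]=10 take 9, i++
i=2 j=0: A[i]=15>B[j]=10 take 10, j++
i=2 j=1: A[i]=15>B[j]=12 take 12, j++
i=2 j=2: A[i]=15>B[j]=13 take 13, j++
i=2 j=3: A[i]=15<=B[j]=20 take 15, i++
i=3 j=3: A[i]=19<=B[j]=20 take 19, i++
i=4 j=3: A[i]=24>B[j]=20 take 20, j++
i=4 j=4: A[i]=24>B[j]=22 take 22, j++
i=4 j=5: A[i]=24<=B[j]=25 take 24, i++
i=5 j=5: A[i]=25<=B[j]=25 take 25, i++

i=6, j=5, merged so far=[3, 9, 10, 12, 13, 15, 19, 20, 22, 24, 25]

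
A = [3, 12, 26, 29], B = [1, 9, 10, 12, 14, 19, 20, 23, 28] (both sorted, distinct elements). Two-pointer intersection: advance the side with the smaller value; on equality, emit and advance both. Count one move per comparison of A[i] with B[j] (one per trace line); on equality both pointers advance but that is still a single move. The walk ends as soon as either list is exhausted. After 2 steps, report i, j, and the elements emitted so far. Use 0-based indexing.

i=1, j=1, emitted=[]

[i=0,j=0] 3>1 → j++
[i=0,j=1] 3<9 → i++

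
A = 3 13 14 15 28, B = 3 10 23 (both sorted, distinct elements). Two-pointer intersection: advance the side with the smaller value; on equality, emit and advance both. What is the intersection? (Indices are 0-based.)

i=0 j=0: 3==3 emit, i++,j++
i=1 j=1: 13>10, j++
i=1 j=2: 13<23, i++
i=2 j=2: 14<23, i++
i=3 j=2: 15<23, i++
i=4 j=2: 28>23, j++

intersection = [3]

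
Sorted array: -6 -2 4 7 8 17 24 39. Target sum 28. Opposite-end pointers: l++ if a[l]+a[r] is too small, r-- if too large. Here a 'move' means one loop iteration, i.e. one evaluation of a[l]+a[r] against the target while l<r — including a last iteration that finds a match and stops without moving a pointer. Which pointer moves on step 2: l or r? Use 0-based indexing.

l

l=0 r=7: -6+39=33 >28, r--
l=0 r=6: -6+24=18 <28, l++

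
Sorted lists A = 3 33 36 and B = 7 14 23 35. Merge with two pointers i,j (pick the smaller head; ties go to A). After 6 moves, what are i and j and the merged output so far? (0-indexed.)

i=0 j=0: A[i]=3<=B[j]=7 take 3, i++
i=1 j=0: A[i]=33>B[j]=7 take 7, j++
i=1 j=1: A[i]=33>B[j]=14 take 14, j++
i=1 j=2: A[i]=33>B[j]=23 take 23, j++
i=1 j=3: A[i]=33<=B[j]=35 take 33, i++
i=2 j=3: A[i]=36>B[j]=35 take 35, j++

i=2, j=4, merged so far=[3, 7, 14, 23, 33, 35]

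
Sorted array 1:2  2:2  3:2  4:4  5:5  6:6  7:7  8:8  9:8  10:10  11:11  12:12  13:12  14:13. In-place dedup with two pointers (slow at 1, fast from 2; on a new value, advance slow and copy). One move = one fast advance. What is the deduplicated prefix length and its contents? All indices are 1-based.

(s=1,f=2) a[fast]=2=a[slow] dup → fast++
(s=1,f=3) a[fast]=2=a[slow] dup → fast++
(s=1,f=4) a[fast]=4≠a[slow]=2 write a[2]=4 → slow++,fast++
(s=2,f=5) a[fast]=5≠a[slow]=4 write a[3]=5 → slow++,fast++
(s=3,f=6) a[fast]=6≠a[slow]=5 write a[4]=6 → slow++,fast++
(s=4,f=7) a[fast]=7≠a[slow]=6 write a[5]=7 → slow++,fast++
(s=5,f=8) a[fast]=8≠a[slow]=7 write a[6]=8 → slow++,fast++
(s=6,f=9) a[fast]=8=a[slow] dup → fast++
(s=6,f=10) a[fast]=10≠a[slow]=8 write a[7]=10 → slow++,fast++
(s=7,f=11) a[fast]=11≠a[slow]=10 write a[8]=11 → slow++,fast++
(s=8,f=12) a[fast]=12≠a[slow]=11 write a[9]=12 → slow++,fast++
(s=9,f=13) a[fast]=12=a[slow] dup → fast++
(s=9,f=14) a[fast]=13≠a[slow]=12 write a[10]=13 → slow++,fast++

length 10; prefix = [2, 4, 5, 6, 7, 8, 10, 11, 12, 13]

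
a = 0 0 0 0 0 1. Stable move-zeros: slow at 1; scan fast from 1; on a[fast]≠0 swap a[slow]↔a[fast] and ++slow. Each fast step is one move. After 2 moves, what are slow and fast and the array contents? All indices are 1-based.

(s=1,f=1) a[fast]=0 → fast++
(s=1,f=2) a[fast]=0 → fast++

slow=1, fast=3, a=[0, 0, 0, 0, 0, 1]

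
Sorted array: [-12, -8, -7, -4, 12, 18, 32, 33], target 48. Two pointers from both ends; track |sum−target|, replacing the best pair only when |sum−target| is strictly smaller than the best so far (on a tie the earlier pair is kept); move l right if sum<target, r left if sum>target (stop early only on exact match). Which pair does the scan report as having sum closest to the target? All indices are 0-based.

l=0 r=7: -12+33=21 d=27 *, l++
l=1 r=7: -8+33=25 d=23 *, l++
l=2 r=7: -7+33=26 d=22 *, l++
l=3 r=7: -4+33=29 d=19 *, l++
l=4 r=7: 12+33=45 d=3 *, l++
l=5 r=7: 18+33=51 d=3, r--
l=5 r=6: 18+32=50 d=2 *, r--

pair (18, 32) with sum 50 (|Δ|=2)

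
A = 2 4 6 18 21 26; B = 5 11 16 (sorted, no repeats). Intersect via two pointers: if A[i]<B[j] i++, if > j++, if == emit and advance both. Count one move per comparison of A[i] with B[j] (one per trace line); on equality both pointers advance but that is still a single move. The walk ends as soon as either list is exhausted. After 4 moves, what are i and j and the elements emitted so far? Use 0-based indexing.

i=3, j=1, emitted=[]

[i=0,j=0] 2<5 → i++
[i=1,j=0] 4<5 → i++
[i=2,j=0] 6>5 → j++
[i=2,j=1] 6<11 → i++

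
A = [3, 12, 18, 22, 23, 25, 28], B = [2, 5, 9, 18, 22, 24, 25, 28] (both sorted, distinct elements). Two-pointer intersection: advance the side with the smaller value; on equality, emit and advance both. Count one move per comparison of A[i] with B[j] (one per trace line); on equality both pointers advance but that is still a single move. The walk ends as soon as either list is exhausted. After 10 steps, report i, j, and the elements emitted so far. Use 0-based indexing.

i=0 j=0: 3>2, j++
i=0 j=1: 3<5, i++
i=1 j=1: 12>5, j++
i=1 j=2: 12>9, j++
i=1 j=3: 12<18, i++
i=2 j=3: 18==18 emit, i++,j++
i=3 j=4: 22==22 emit, i++,j++
i=4 j=5: 23<24, i++
i=5 j=5: 25>24, j++
i=5 j=6: 25==25 emit, i++,j++

i=6, j=7, emitted=[18, 22, 25]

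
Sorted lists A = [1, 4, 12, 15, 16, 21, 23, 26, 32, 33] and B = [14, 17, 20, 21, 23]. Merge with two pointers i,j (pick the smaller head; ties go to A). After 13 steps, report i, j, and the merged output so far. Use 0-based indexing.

i=0 j=0: A[i]=1<=B[j]=14 take 1, i++
i=1 j=0: A[i]=4<=B[j]=14 take 4, i++
i=2 j=0: A[i]=12<=B[j]=14 take 12, i++
i=3 j=0: A[i]=15>B[j]=14 take 14, j++
i=3 j=1: A[i]=15<=B[j]=17 take 15, i++
i=4 j=1: A[i]=16<=B[j]=17 take 16, i++
i=5 j=1: A[i]=21>B[j]=17 take 17, j++
i=5 j=2: A[i]=21>B[j]=20 take 20, j++
i=5 j=3: A[i]=21<=B[j]=21 take 21, i++
i=6 j=3: A[i]=23>B[j]=21 take 21, j++
i=6 j=4: A[i]=23<=B[j]=23 take 23, i++
i=7 j=4: A[i]=26>B[j]=23 take 23, j++
i=7 j=5: B done, take A[i]=26, i++

i=8, j=5, merged so far=[1, 4, 12, 14, 15, 16, 17, 20, 21, 21, 23, 23, 26]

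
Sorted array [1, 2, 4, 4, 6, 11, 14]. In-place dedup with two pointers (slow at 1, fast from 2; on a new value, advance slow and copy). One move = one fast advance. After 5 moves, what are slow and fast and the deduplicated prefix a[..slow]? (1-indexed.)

(s=1,f=2) a[fast]=2≠a[slow]=1 write a[2]=2 → slow++,fast++
(s=2,f=3) a[fast]=4≠a[slow]=2 write a[3]=4 → slow++,fast++
(s=3,f=4) a[fast]=4=a[slow] dup → fast++
(s=3,f=5) a[fast]=6≠a[slow]=4 write a[4]=6 → slow++,fast++
(s=4,f=6) a[fast]=11≠a[slow]=6 write a[5]=11 → slow++,fast++

slow=5, fast=7, prefix=[1, 2, 4, 6, 11]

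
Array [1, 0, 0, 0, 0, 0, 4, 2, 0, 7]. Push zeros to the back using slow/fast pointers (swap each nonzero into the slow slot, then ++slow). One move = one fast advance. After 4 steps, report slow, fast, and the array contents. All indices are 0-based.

slow=1, fast=4, a=[1, 0, 0, 0, 0, 0, 4, 2, 0, 7]

slow=0 fast=0: a[fast]=1≠0 swap→a[0]=1, slow++,fast++
slow=1 fast=1: a[fast]=0, fast++
slow=1 fast=2: a[fast]=0, fast++
slow=1 fast=3: a[fast]=0, fast++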